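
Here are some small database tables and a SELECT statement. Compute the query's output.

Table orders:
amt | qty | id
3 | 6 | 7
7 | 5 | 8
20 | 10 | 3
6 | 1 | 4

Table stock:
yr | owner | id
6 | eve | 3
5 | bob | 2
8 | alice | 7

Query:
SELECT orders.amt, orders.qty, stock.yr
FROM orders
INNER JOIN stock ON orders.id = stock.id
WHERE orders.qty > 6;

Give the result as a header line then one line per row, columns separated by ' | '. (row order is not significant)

After JOIN stock (2 rows):
orders.amt | orders.qty | orders.id | stock.yr | stock.owner | stock.id
3 | 6 | 7 | 8 | alice | 7
20 | 10 | 3 | 6 | eve | 3
After WHERE (1 rows):
orders.amt | orders.qty | orders.id | stock.yr | stock.owner | stock.id
20 | 10 | 3 | 6 | eve | 3
After SELECT (1 rows):
orders.amt | orders.qty | stock.yr
20 | 10 | 6

== RESULT ==
orders.amt | orders.qty | stock.yr
20 | 10 | 6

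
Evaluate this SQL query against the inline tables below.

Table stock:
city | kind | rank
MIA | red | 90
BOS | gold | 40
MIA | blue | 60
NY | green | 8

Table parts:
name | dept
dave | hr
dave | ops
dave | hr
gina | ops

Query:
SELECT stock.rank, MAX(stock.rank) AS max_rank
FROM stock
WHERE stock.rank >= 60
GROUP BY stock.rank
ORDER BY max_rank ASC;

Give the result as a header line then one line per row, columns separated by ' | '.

After WHERE (2 rows):
stock.city | stock.kind | stock.rank
MIA | red | 90
MIA | blue | 60
After GROUP BY (2 rows):
stock.rank | max_rank
90 | 90
60 | 60
After ORDER BY (2 rows):
stock.rank | max_rank
60 | 60
90 | 90

== RESULT ==
stock.rank | max_rank
60 | 60
90 | 90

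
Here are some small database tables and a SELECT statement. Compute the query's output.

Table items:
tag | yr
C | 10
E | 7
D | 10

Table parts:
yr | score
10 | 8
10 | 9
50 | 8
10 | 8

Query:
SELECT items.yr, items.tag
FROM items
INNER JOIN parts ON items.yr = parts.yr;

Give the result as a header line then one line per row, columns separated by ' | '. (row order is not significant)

== RESULT ==
items.yr | items.tag
10 | C
10 | C
10 | C
10 | D
10 | D
10 | D

Derivation:
After JOIN parts (6 rows):
items.tag | items.yr | parts.yr | parts.score
C | 10 | 10 | 8
C | 10 | 10 | 9
C | 10 | 10 | 8
D | 10 | 10 | 8
D | 10 | 10 | 9
D | 10 | 10 | 8
After SELECT (6 rows):
items.yr | items.tag
10 | C
10 | C
10 | C
10 | D
10 | D
10 | D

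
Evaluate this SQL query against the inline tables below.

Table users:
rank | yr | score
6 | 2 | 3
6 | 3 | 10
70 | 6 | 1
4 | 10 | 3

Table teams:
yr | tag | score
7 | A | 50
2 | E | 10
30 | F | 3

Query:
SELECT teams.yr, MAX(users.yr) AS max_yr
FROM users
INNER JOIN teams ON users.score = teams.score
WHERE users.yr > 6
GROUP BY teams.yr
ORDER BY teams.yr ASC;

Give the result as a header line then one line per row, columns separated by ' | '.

After JOIN teams (3 rows):
users.rank | users.yr | users.score | teams.yr | teams.tag | teams.score
6 | 2 | 3 | 30 | F | 3
6 | 3 | 10 | 2 | E | 10
4 | 10 | 3 | 30 | F | 3
After WHERE (1 rows):
users.rank | users.yr | users.score | teams.yr | teams.tag | teams.score
4 | 10 | 3 | 30 | F | 3
After GROUP BY (1 rows):
teams.yr | max_yr
30 | 10
After ORDER BY (1 rows):
teams.yr | max_yr
30 | 10

== RESULT ==
teams.yr | max_yr
30 | 10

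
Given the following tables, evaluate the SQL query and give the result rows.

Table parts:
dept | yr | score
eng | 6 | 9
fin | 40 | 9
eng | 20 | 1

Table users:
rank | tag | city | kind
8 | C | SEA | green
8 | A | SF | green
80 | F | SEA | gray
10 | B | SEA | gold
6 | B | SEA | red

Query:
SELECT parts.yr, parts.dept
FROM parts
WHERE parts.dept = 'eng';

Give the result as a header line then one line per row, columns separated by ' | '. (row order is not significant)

== RESULT ==
parts.yr | parts.dept
6 | eng
20 | eng

Derivation:
After WHERE (2 rows):
parts.dept | parts.yr | parts.score
eng | 6 | 9
eng | 20 | 1
After SELECT (2 rows):
parts.yr | parts.dept
6 | eng
20 | eng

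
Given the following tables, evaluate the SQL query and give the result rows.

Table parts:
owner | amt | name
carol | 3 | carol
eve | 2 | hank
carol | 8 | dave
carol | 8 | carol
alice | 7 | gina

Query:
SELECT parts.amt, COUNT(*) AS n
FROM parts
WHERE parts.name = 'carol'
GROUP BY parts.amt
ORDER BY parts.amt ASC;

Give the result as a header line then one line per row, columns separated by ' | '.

== RESULT ==
parts.amt | n
3 | 1
8 | 1

Derivation:
After WHERE (2 rows):
parts.owner | parts.amt | parts.name
carol | 3 | carol
carol | 8 | carol
After GROUP BY (2 rows):
parts.amt | n
3 | 1
8 | 1
After ORDER BY (2 rows):
parts.amt | n
3 | 1
8 | 1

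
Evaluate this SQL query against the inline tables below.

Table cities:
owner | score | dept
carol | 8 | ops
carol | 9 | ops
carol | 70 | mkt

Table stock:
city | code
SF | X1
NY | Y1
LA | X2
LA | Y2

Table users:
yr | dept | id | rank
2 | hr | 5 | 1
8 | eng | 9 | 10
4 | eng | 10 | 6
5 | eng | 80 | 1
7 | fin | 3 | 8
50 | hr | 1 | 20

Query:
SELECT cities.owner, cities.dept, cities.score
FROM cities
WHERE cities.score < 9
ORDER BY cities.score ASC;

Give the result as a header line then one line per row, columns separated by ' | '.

== RESULT ==
cities.owner | cities.dept | cities.score
carol | ops | 8

Derivation:
After WHERE (1 rows):
cities.owner | cities.score | cities.dept
carol | 8 | ops
After SELECT (1 rows):
cities.owner | cities.dept | cities.score
carol | ops | 8
After ORDER BY (1 rows):
cities.owner | cities.dept | cities.score
carol | ops | 8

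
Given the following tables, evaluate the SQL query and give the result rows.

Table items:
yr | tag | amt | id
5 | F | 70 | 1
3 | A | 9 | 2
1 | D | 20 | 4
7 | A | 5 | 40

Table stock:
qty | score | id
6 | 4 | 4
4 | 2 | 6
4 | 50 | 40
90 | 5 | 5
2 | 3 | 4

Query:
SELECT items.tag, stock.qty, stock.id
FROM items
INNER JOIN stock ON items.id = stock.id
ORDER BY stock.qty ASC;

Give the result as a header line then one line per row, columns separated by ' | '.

== RESULT ==
items.tag | stock.qty | stock.id
D | 2 | 4
A | 4 | 40
D | 6 | 4

Derivation:
After JOIN stock (3 rows):
items.yr | items.tag | items.amt | items.id | stock.qty | stock.score | stock.id
1 | D | 20 | 4 | 6 | 4 | 4
1 | D | 20 | 4 | 2 | 3 | 4
7 | A | 5 | 40 | 4 | 50 | 40
After SELECT (3 rows):
items.tag | stock.qty | stock.id
D | 6 | 4
D | 2 | 4
A | 4 | 40
After ORDER BY (3 rows):
items.tag | stock.qty | stock.id
D | 2 | 4
A | 4 | 40
D | 6 | 4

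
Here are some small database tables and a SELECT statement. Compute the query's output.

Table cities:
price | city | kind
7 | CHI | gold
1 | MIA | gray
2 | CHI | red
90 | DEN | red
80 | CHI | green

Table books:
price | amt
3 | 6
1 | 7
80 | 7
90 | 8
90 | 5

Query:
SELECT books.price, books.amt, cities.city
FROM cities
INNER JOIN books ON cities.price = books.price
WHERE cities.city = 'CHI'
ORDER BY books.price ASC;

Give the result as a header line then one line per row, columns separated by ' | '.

== RESULT ==
books.price | books.amt | cities.city
80 | 7 | CHI

Derivation:
After JOIN books (4 rows):
cities.price | cities.city | cities.kind | books.price | books.amt
1 | MIA | gray | 1 | 7
90 | DEN | red | 90 | 8
90 | DEN | red | 90 | 5
80 | CHI | green | 80 | 7
After WHERE (1 rows):
cities.price | cities.city | cities.kind | books.price | books.amt
80 | CHI | green | 80 | 7
After SELECT (1 rows):
books.price | books.amt | cities.city
80 | 7 | CHI
After ORDER BY (1 rows):
books.price | books.amt | cities.city
80 | 7 | CHI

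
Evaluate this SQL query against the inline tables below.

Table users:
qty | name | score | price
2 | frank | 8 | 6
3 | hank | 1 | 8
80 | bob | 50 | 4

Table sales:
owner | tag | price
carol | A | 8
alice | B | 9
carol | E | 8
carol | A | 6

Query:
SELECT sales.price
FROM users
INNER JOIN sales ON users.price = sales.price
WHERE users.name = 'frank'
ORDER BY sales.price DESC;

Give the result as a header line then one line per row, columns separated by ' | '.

After JOIN sales (3 rows):
users.qty | users.name | users.score | users.price | sales.owner | sales.tag | sales.price
2 | frank | 8 | 6 | carol | A | 6
3 | hank | 1 | 8 | carol | A | 8
3 | hank | 1 | 8 | carol | E | 8
After WHERE (1 rows):
users.qty | users.name | users.score | users.price | sales.owner | sales.tag | sales.price
2 | frank | 8 | 6 | carol | A | 6
After SELECT (1 rows):
sales.price
6
After ORDER BY (1 rows):
sales.price
6

== RESULT ==
sales.price
6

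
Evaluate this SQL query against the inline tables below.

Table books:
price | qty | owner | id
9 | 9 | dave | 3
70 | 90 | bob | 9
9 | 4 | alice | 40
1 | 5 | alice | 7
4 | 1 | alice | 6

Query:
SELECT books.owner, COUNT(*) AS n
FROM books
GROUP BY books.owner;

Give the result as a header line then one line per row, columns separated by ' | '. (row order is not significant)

After GROUP BY (3 rows):
books.owner | n
dave | 1
bob | 1
alice | 3

== RESULT ==
books.owner | n
dave | 1
bob | 1
alice | 3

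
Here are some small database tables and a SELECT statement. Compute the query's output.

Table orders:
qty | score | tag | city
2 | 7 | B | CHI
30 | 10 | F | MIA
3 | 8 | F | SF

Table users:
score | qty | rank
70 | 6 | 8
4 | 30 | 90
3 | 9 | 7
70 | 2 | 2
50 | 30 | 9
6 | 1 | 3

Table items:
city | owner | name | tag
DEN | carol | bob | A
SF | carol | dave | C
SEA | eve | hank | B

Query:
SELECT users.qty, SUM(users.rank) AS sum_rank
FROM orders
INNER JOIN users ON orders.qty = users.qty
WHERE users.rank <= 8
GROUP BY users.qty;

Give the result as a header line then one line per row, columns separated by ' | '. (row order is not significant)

== RESULT ==
users.qty | sum_rank
2 | 2

Derivation:
After JOIN users (3 rows):
orders.qty | orders.score | orders.tag | orders.city | users.score | users.qty | users.rank
2 | 7 | B | CHI | 70 | 2 | 2
30 | 10 | F | MIA | 4 | 30 | 90
30 | 10 | F | MIA | 50 | 30 | 9
After WHERE (1 rows):
orders.qty | orders.score | orders.tag | orders.city | users.score | users.qty | users.rank
2 | 7 | B | CHI | 70 | 2 | 2
After GROUP BY (1 rows):
users.qty | sum_rank
2 | 2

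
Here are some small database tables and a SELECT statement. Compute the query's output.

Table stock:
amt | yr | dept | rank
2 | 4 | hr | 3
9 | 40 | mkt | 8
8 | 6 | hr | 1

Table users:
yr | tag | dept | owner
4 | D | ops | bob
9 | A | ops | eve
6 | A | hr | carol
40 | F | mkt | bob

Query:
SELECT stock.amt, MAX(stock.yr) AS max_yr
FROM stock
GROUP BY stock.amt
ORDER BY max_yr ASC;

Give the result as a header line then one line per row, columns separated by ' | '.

== RESULT ==
stock.amt | max_yr
2 | 4
8 | 6
9 | 40

Derivation:
After GROUP BY (3 rows):
stock.amt | max_yr
2 | 4
9 | 40
8 | 6
After ORDER BY (3 rows):
stock.amt | max_yr
2 | 4
8 | 6
9 | 40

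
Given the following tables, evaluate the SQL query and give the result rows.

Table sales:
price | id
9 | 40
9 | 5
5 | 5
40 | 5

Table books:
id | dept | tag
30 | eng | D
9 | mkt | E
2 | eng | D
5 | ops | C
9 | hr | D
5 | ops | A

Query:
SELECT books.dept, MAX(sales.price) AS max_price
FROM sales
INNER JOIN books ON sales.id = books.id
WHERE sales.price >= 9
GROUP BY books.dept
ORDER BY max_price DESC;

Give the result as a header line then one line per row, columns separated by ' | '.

== RESULT ==
books.dept | max_price
ops | 40

Derivation:
After JOIN books (6 rows):
sales.price | sales.id | books.id | books.dept | books.tag
9 | 5 | 5 | ops | C
9 | 5 | 5 | ops | A
5 | 5 | 5 | ops | C
5 | 5 | 5 | ops | A
40 | 5 | 5 | ops | C
40 | 5 | 5 | ops | A
After WHERE (4 rows):
sales.price | sales.id | books.id | books.dept | books.tag
9 | 5 | 5 | ops | C
9 | 5 | 5 | ops | A
40 | 5 | 5 | ops | C
40 | 5 | 5 | ops | A
After GROUP BY (1 rows):
books.dept | max_price
ops | 40
After ORDER BY (1 rows):
books.dept | max_price
ops | 40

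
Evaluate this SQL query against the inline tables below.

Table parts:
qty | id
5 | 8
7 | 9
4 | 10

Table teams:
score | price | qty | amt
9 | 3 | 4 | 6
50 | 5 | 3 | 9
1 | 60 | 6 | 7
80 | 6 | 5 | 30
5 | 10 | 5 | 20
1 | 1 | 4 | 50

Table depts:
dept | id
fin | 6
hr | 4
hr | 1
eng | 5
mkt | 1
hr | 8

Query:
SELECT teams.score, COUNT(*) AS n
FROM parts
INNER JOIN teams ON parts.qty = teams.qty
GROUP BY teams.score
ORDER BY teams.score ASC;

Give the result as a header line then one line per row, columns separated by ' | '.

== RESULT ==
teams.score | n
1 | 1
5 | 1
9 | 1
80 | 1

Derivation:
After JOIN teams (4 rows):
parts.qty | parts.id | teams.score | teams.price | teams.qty | teams.amt
5 | 8 | 80 | 6 | 5 | 30
5 | 8 | 5 | 10 | 5 | 20
4 | 10 | 9 | 3 | 4 | 6
4 | 10 | 1 | 1 | 4 | 50
After GROUP BY (4 rows):
teams.score | n
80 | 1
5 | 1
9 | 1
1 | 1
After ORDER BY (4 rows):
teams.score | n
1 | 1
5 | 1
9 | 1
80 | 1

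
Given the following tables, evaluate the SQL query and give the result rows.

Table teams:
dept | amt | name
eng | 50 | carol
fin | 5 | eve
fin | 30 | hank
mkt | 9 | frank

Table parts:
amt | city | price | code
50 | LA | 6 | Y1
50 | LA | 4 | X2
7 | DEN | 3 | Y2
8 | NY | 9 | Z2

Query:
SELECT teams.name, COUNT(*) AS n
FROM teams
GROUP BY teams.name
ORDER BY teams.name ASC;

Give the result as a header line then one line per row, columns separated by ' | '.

== RESULT ==
teams.name | n
carol | 1
eve | 1
frank | 1
hank | 1

Derivation:
After GROUP BY (4 rows):
teams.name | n
carol | 1
eve | 1
hank | 1
frank | 1
After ORDER BY (4 rows):
teams.name | n
carol | 1
eve | 1
frank | 1
hank | 1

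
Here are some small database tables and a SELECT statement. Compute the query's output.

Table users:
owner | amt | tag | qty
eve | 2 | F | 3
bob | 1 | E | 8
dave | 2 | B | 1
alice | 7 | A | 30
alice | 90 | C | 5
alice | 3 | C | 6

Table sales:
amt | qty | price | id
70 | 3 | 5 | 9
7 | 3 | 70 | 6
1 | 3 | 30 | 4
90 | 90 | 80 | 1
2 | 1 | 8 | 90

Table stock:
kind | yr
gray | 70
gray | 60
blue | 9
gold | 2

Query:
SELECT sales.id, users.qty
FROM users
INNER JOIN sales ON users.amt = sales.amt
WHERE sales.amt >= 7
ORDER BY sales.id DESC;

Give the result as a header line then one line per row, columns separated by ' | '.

After JOIN sales (5 rows):
users.owner | users.amt | users.tag | users.qty | sales.amt | sales.qty | sales.price | sales.id
eve | 2 | F | 3 | 2 | 1 | 8 | 90
bob | 1 | E | 8 | 1 | 3 | 30 | 4
dave | 2 | B | 1 | 2 | 1 | 8 | 90
alice | 7 | A | 30 | 7 | 3 | 70 | 6
alice | 90 | C | 5 | 90 | 90 | 80 | 1
After WHERE (2 rows):
users.owner | users.amt | users.tag | users.qty | sales.amt | sales.qty | sales.price | sales.id
alice | 7 | A | 30 | 7 | 3 | 70 | 6
alice | 90 | C | 5 | 90 | 90 | 80 | 1
After SELECT (2 rows):
sales.id | users.qty
6 | 30
1 | 5
After ORDER BY (2 rows):
sales.id | users.qty
6 | 30
1 | 5

== RESULT ==
sales.id | users.qty
6 | 30
1 | 5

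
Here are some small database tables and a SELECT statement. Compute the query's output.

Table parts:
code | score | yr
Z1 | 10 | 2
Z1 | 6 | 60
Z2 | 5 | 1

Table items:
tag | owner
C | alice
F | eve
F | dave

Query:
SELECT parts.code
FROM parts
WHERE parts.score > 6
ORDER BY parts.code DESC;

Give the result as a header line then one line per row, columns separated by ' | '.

After WHERE (1 rows):
parts.code | parts.score | parts.yr
Z1 | 10 | 2
After SELECT (1 rows):
parts.code
Z1
After ORDER BY (1 rows):
parts.code
Z1

== RESULT ==
parts.code
Z1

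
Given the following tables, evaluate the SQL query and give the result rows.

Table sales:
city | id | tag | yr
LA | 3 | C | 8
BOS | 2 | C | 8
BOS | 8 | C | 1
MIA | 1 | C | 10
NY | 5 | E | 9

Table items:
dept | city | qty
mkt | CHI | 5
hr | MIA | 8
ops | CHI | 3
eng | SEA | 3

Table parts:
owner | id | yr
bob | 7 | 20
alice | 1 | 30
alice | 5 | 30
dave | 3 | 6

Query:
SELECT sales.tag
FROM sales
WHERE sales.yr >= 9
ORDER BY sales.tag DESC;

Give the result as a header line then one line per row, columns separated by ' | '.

After WHERE (2 rows):
sales.city | sales.id | sales.tag | sales.yr
MIA | 1 | C | 10
NY | 5 | E | 9
After SELECT (2 rows):
sales.tag
C
E
After ORDER BY (2 rows):
sales.tag
E
C

== RESULT ==
sales.tag
E
C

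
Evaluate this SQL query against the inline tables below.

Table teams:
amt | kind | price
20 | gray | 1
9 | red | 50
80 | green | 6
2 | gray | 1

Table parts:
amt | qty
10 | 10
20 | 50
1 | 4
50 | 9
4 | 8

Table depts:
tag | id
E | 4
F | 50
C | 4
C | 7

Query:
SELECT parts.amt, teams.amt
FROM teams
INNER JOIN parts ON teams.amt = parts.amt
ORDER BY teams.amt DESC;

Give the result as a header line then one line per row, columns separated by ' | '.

After JOIN parts (1 rows):
teams.amt | teams.kind | teams.price | parts.amt | parts.qty
20 | gray | 1 | 20 | 50
After SELECT (1 rows):
parts.amt | teams.amt
20 | 20
After ORDER BY (1 rows):
parts.amt | teams.amt
20 | 20

== RESULT ==
parts.amt | teams.amt
20 | 20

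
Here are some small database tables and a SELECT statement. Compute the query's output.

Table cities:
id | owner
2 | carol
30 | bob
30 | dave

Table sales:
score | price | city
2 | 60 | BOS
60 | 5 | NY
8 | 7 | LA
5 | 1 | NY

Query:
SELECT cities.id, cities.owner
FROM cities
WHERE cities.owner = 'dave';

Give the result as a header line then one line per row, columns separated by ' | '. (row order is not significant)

== RESULT ==
cities.id | cities.owner
30 | dave

Derivation:
After WHERE (1 rows):
cities.id | cities.owner
30 | dave
After SELECT (1 rows):
cities.id | cities.owner
30 | dave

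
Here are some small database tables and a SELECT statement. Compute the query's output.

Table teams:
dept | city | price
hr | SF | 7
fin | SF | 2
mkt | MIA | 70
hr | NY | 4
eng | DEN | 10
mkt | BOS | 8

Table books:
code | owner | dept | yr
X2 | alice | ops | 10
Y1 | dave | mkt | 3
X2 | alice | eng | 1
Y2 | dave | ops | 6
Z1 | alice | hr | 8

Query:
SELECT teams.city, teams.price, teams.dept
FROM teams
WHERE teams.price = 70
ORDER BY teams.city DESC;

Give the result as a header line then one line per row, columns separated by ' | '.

After WHERE (1 rows):
teams.dept | teams.city | teams.price
mkt | MIA | 70
After SELECT (1 rows):
teams.city | teams.price | teams.dept
MIA | 70 | mkt
After ORDER BY (1 rows):
teams.city | teams.price | teams.dept
MIA | 70 | mkt

== RESULT ==
teams.city | teams.price | teams.dept
MIA | 70 | mkt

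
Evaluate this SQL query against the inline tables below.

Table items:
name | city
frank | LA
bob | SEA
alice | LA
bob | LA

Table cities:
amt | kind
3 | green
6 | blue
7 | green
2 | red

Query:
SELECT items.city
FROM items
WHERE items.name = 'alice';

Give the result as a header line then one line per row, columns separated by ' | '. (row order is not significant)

== RESULT ==
items.city
LA

Derivation:
After WHERE (1 rows):
items.name | items.city
alice | LA
After SELECT (1 rows):
items.city
LA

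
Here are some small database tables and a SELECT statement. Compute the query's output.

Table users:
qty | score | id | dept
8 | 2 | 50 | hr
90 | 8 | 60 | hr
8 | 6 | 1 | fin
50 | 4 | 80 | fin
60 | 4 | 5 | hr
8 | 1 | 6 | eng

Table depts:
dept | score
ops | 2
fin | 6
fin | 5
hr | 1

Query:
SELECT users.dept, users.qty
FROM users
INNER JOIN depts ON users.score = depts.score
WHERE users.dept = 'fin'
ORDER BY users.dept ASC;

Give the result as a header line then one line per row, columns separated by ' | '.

After JOIN depts (3 rows):
users.qty | users.score | users.id | users.dept | depts.dept | depts.score
8 | 2 | 50 | hr | ops | 2
8 | 6 | 1 | fin | fin | 6
8 | 1 | 6 | eng | hr | 1
After WHERE (1 rows):
users.qty | users.score | users.id | users.dept | depts.dept | depts.score
8 | 6 | 1 | fin | fin | 6
After SELECT (1 rows):
users.dept | users.qty
fin | 8
After ORDER BY (1 rows):
users.dept | users.qty
fin | 8

== RESULT ==
users.dept | users.qty
fin | 8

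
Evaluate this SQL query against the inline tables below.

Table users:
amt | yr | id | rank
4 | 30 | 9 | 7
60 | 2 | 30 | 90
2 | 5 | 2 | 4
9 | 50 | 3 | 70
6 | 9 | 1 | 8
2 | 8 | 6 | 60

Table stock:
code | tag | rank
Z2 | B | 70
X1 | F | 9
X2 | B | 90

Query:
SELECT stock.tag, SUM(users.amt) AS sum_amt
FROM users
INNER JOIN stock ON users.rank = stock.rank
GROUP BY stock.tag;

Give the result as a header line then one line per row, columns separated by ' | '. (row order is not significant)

== RESULT ==
stock.tag | sum_amt
B | 69

Derivation:
After JOIN stock (2 rows):
users.amt | users.yr | users.id | users.rank | stock.code | stock.tag | stock.rank
60 | 2 | 30 | 90 | X2 | B | 90
9 | 50 | 3 | 70 | Z2 | B | 70
After GROUP BY (1 rows):
stock.tag | sum_amt
B | 69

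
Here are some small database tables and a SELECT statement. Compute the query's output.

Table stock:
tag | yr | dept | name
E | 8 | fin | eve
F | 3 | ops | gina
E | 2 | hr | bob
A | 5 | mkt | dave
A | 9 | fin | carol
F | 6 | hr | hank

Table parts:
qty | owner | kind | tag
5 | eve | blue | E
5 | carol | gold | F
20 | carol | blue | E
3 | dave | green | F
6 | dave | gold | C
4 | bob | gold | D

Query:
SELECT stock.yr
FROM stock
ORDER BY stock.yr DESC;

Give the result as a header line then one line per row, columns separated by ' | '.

== RESULT ==
stock.yr
9
8
6
5
3
2

Derivation:
After SELECT (6 rows):
stock.yr
8
3
2
5
9
6
After ORDER BY (6 rows):
stock.yr
9
8
6
5
3
2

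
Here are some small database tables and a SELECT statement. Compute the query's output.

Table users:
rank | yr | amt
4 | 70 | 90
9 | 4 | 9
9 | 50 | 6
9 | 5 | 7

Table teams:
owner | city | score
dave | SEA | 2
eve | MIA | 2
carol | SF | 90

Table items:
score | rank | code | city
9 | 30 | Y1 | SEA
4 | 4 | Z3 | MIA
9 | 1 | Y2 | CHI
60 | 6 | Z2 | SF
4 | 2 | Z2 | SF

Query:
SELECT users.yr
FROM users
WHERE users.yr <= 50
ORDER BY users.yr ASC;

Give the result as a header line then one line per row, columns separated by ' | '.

After WHERE (3 rows):
users.rank | users.yr | users.amt
9 | 4 | 9
9 | 50 | 6
9 | 5 | 7
After SELECT (3 rows):
users.yr
4
50
5
After ORDER BY (3 rows):
users.yr
4
5
50

== RESULT ==
users.yr
4
5
50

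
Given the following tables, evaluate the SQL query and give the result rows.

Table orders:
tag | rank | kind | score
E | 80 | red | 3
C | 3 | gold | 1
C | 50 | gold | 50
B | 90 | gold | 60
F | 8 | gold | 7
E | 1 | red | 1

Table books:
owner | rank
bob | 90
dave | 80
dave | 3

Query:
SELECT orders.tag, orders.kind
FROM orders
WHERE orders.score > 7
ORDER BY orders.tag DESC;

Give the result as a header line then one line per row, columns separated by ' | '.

== RESULT ==
orders.tag | orders.kind
C | gold
B | gold

Derivation:
After WHERE (2 rows):
orders.tag | orders.rank | orders.kind | orders.score
C | 50 | gold | 50
B | 90 | gold | 60
After SELECT (2 rows):
orders.tag | orders.kind
C | gold
B | gold
After ORDER BY (2 rows):
orders.tag | orders.kind
C | gold
B | gold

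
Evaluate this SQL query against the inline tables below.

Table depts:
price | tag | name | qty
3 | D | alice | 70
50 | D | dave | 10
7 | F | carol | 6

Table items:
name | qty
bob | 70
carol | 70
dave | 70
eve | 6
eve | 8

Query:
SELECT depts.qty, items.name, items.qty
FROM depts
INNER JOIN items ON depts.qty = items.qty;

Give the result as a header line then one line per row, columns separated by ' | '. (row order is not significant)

== RESULT ==
depts.qty | items.name | items.qty
70 | bob | 70
70 | carol | 70
70 | dave | 70
6 | eve | 6

Derivation:
After JOIN items (4 rows):
depts.price | depts.tag | depts.name | depts.qty | items.name | items.qty
3 | D | alice | 70 | bob | 70
3 | D | alice | 70 | carol | 70
3 | D | alice | 70 | dave | 70
7 | F | carol | 6 | eve | 6
After SELECT (4 rows):
depts.qty | items.name | items.qty
70 | bob | 70
70 | carol | 70
70 | dave | 70
6 | eve | 6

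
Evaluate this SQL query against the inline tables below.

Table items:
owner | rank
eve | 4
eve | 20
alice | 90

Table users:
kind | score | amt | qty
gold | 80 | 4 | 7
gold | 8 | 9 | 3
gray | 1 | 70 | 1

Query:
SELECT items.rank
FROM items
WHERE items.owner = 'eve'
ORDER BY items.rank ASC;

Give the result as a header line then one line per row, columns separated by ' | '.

After WHERE (2 rows):
items.owner | items.rank
eve | 4
eve | 20
After SELECT (2 rows):
items.rank
4
20
After ORDER BY (2 rows):
items.rank
4
20

== RESULT ==
items.rank
4
20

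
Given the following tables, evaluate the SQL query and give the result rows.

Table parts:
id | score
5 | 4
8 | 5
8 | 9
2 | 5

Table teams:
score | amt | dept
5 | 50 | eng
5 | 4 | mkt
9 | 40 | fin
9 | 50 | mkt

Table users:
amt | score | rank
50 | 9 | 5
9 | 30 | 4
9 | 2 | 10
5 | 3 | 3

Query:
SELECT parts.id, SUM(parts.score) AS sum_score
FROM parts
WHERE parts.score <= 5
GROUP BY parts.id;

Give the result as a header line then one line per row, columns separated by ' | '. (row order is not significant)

After WHERE (3 rows):
parts.id | parts.score
5 | 4
8 | 5
2 | 5
After GROUP BY (3 rows):
parts.id | sum_score
5 | 4
8 | 5
2 | 5

== RESULT ==
parts.id | sum_score
5 | 4
8 | 5
2 | 5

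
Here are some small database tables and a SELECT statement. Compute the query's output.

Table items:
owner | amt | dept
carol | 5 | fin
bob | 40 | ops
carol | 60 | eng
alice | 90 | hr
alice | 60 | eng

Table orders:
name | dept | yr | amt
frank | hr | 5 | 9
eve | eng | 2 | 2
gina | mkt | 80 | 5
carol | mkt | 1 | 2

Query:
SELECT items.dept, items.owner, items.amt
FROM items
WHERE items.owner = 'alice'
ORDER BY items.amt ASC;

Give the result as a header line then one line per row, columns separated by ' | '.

After WHERE (2 rows):
items.owner | items.amt | items.dept
alice | 90 | hr
alice | 60 | eng
After SELECT (2 rows):
items.dept | items.owner | items.amt
hr | alice | 90
eng | alice | 60
After ORDER BY (2 rows):
items.dept | items.owner | items.amt
eng | alice | 60
hr | alice | 90

== RESULT ==
items.dept | items.owner | items.amt
eng | alice | 60
hr | alice | 90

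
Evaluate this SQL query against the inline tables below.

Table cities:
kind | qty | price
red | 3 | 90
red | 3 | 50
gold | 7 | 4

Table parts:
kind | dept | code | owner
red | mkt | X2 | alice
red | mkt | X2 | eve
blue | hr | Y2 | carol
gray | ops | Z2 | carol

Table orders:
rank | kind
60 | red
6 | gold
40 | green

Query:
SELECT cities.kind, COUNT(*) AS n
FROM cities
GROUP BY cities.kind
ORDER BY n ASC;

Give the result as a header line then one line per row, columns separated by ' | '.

== RESULT ==
cities.kind | n
gold | 1
red | 2

Derivation:
After GROUP BY (2 rows):
cities.kind | n
red | 2
gold | 1
After ORDER BY (2 rows):
cities.kind | n
gold | 1
red | 2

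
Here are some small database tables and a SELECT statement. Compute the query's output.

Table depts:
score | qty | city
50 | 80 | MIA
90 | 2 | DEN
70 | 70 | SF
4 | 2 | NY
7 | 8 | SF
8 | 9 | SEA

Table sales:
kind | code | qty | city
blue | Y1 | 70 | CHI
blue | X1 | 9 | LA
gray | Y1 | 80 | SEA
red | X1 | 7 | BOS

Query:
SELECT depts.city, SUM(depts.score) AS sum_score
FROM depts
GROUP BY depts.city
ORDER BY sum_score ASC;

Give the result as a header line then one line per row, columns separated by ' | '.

== RESULT ==
depts.city | sum_score
NY | 4
SEA | 8
MIA | 50
SF | 77
DEN | 90

Derivation:
After GROUP BY (5 rows):
depts.city | sum_score
MIA | 50
DEN | 90
SF | 77
NY | 4
SEA | 8
After ORDER BY (5 rows):
depts.city | sum_score
NY | 4
SEA | 8
MIA | 50
SF | 77
DEN | 90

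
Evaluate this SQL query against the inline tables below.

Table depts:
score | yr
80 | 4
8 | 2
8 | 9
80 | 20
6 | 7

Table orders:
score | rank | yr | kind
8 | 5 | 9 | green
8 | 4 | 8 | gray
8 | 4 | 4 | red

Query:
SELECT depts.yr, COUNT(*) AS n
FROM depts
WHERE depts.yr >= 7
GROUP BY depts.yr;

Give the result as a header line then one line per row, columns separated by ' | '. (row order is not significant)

== RESULT ==
depts.yr | n
9 | 1
20 | 1
7 | 1

Derivation:
After WHERE (3 rows):
depts.score | depts.yr
8 | 9
80 | 20
6 | 7
After GROUP BY (3 rows):
depts.yr | n
9 | 1
20 | 1
7 | 1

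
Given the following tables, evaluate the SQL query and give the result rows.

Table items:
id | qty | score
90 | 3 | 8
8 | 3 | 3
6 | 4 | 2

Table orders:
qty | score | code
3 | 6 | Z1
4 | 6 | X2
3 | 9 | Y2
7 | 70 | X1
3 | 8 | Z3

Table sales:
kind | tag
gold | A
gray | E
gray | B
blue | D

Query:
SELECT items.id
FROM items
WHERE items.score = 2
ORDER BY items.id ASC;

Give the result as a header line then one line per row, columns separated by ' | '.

== RESULT ==
items.id
6

Derivation:
After WHERE (1 rows):
items.id | items.qty | items.score
6 | 4 | 2
After SELECT (1 rows):
items.id
6
After ORDER BY (1 rows):
items.id
6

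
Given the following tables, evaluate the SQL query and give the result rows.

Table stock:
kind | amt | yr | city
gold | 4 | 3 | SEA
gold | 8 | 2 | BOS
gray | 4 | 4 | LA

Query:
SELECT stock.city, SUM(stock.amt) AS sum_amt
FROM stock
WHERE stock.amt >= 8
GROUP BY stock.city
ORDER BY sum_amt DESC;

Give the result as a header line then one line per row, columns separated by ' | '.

== RESULT ==
stock.city | sum_amt
BOS | 8

Derivation:
After WHERE (1 rows):
stock.kind | stock.amt | stock.yr | stock.city
gold | 8 | 2 | BOS
After GROUP BY (1 rows):
stock.city | sum_amt
BOS | 8
After ORDER BY (1 rows):
stock.city | sum_amt
BOS | 8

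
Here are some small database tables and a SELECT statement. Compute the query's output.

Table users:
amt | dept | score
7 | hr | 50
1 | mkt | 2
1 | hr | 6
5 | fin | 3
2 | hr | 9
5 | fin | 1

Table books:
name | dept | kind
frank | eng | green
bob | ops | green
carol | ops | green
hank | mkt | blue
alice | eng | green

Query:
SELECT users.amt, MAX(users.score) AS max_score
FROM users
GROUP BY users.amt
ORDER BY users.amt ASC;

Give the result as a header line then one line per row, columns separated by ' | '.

== RESULT ==
users.amt | max_score
1 | 6
2 | 9
5 | 3
7 | 50

Derivation:
After GROUP BY (4 rows):
users.amt | max_score
7 | 50
1 | 6
5 | 3
2 | 9
After ORDER BY (4 rows):
users.amt | max_score
1 | 6
2 | 9
5 | 3
7 | 50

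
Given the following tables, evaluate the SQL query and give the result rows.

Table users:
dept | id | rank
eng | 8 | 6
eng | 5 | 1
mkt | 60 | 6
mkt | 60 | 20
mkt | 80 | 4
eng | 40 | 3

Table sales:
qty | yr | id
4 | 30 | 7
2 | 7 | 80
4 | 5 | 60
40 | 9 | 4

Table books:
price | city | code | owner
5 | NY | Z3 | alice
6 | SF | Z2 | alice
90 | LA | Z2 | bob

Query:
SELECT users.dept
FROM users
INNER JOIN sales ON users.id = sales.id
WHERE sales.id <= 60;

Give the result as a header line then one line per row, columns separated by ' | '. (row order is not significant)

== RESULT ==
users.dept
mkt
mkt

Derivation:
After JOIN sales (3 rows):
users.dept | users.id | users.rank | sales.qty | sales.yr | sales.id
mkt | 60 | 6 | 4 | 5 | 60
mkt | 60 | 20 | 4 | 5 | 60
mkt | 80 | 4 | 2 | 7 | 80
After WHERE (2 rows):
users.dept | users.id | users.rank | sales.qty | sales.yr | sales.id
mkt | 60 | 6 | 4 | 5 | 60
mkt | 60 | 20 | 4 | 5 | 60
After SELECT (2 rows):
users.dept
mkt
mkt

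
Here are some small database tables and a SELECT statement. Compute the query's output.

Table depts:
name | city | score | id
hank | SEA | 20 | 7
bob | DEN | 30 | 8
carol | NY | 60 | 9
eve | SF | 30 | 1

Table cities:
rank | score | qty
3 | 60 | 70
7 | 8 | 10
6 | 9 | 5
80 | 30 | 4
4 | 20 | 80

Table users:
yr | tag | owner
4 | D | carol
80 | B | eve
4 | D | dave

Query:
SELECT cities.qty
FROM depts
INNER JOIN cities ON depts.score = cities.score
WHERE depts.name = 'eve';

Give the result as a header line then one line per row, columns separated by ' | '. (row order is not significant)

== RESULT ==
cities.qty
4

Derivation:
After JOIN cities (4 rows):
depts.name | depts.city | depts.score | depts.id | cities.rank | cities.score | cities.qty
hank | SEA | 20 | 7 | 4 | 20 | 80
bob | DEN | 30 | 8 | 80 | 30 | 4
carol | NY | 60 | 9 | 3 | 60 | 70
eve | SF | 30 | 1 | 80 | 30 | 4
After WHERE (1 rows):
depts.name | depts.city | depts.score | depts.id | cities.rank | cities.score | cities.qty
eve | SF | 30 | 1 | 80 | 30 | 4
After SELECT (1 rows):
cities.qty
4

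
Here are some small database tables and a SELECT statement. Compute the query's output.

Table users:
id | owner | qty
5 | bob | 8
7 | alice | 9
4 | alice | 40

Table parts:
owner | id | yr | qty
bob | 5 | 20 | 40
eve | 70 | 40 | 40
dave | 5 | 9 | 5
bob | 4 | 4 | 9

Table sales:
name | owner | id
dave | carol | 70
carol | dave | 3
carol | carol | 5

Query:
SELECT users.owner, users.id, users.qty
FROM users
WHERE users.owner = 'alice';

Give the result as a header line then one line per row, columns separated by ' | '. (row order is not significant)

== RESULT ==
users.owner | users.id | users.qty
alice | 7 | 9
alice | 4 | 40

Derivation:
After WHERE (2 rows):
users.id | users.owner | users.qty
7 | alice | 9
4 | alice | 40
After SELECT (2 rows):
users.owner | users.id | users.qty
alice | 7 | 9
alice | 4 | 40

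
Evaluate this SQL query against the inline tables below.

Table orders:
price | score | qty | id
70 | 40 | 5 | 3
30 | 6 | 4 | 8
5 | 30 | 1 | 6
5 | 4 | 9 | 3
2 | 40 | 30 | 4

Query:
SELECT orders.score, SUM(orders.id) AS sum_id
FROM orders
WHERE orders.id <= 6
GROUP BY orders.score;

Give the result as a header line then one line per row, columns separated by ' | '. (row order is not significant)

== RESULT ==
orders.score | sum_id
40 | 7
30 | 6
4 | 3

Derivation:
After WHERE (4 rows):
orders.price | orders.score | orders.qty | orders.id
70 | 40 | 5 | 3
5 | 30 | 1 | 6
5 | 4 | 9 | 3
2 | 40 | 30 | 4
After GROUP BY (3 rows):
orders.score | sum_id
40 | 7
30 | 6
4 | 3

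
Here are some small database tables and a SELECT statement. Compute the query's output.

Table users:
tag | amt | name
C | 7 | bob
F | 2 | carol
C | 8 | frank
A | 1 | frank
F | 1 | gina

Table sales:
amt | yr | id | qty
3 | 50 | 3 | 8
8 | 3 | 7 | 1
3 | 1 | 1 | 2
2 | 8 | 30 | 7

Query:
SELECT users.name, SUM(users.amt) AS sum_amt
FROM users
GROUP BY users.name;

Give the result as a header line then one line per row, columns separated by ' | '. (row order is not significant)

After GROUP BY (4 rows):
users.name | sum_amt
bob | 7
carol | 2
frank | 9
gina | 1

== RESULT ==
users.name | sum_amt
bob | 7
carol | 2
frank | 9
gina | 1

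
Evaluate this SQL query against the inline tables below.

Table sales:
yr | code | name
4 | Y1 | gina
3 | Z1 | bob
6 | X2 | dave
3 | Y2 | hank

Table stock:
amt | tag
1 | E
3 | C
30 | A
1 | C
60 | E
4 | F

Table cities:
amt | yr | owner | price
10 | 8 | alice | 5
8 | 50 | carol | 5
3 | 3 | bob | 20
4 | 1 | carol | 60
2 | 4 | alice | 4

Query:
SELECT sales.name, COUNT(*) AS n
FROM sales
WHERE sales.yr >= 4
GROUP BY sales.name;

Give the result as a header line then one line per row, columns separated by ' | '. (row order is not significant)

After WHERE (2 rows):
sales.yr | sales.code | sales.name
4 | Y1 | gina
6 | X2 | dave
After GROUP BY (2 rows):
sales.name | n
gina | 1
dave | 1

== RESULT ==
sales.name | n
gina | 1
dave | 1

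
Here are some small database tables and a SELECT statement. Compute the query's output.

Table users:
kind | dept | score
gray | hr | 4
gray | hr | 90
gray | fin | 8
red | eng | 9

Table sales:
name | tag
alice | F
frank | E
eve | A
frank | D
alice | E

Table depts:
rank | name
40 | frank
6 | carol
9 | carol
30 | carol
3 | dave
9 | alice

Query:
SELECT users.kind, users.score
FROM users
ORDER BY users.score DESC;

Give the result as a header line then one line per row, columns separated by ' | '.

After SELECT (4 rows):
users.kind | users.score
gray | 4
gray | 90
gray | 8
red | 9
After ORDER BY (4 rows):
users.kind | users.score
gray | 90
red | 9
gray | 8
gray | 4

== RESULT ==
users.kind | users.score
gray | 90
red | 9
gray | 8
gray | 4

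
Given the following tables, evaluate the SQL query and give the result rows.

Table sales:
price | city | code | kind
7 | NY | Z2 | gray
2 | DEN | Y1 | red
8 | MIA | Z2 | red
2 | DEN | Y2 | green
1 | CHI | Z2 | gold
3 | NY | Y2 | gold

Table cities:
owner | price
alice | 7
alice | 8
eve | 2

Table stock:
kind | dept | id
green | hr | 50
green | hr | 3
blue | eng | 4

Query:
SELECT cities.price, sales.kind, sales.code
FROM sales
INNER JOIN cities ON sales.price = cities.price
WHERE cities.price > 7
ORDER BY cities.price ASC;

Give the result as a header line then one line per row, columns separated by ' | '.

== RESULT ==
cities.price | sales.kind | sales.code
8 | red | Z2

Derivation:
After JOIN cities (4 rows):
sales.price | sales.city | sales.code | sales.kind | cities.owner | cities.price
7 | NY | Z2 | gray | alice | 7
2 | DEN | Y1 | red | eve | 2
8 | MIA | Z2 | red | alice | 8
2 | DEN | Y2 | green | eve | 2
After WHERE (1 rows):
sales.price | sales.city | sales.code | sales.kind | cities.owner | cities.price
8 | MIA | Z2 | red | alice | 8
After SELECT (1 rows):
cities.price | sales.kind | sales.code
8 | red | Z2
After ORDER BY (1 rows):
cities.price | sales.kind | sales.code
8 | red | Z2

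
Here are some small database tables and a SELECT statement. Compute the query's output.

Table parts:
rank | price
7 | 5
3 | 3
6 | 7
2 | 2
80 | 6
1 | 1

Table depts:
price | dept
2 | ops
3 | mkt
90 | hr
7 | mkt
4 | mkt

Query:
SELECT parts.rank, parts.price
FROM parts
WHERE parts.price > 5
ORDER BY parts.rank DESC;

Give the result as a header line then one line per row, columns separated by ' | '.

== RESULT ==
parts.rank | parts.price
80 | 6
6 | 7

Derivation:
After WHERE (2 rows):
parts.rank | parts.price
6 | 7
80 | 6
After SELECT (2 rows):
parts.rank | parts.price
6 | 7
80 | 6
After ORDER BY (2 rows):
parts.rank | parts.price
80 | 6
6 | 7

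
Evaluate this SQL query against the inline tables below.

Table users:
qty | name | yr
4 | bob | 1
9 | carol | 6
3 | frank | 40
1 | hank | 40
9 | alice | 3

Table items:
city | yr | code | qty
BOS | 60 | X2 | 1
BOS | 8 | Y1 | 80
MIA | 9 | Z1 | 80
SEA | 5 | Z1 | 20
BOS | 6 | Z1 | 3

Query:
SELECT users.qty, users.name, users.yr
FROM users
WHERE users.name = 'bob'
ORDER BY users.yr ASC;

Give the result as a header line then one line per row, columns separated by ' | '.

== RESULT ==
users.qty | users.name | users.yr
4 | bob | 1

Derivation:
After WHERE (1 rows):
users.qty | users.name | users.yr
4 | bob | 1
After SELECT (1 rows):
users.qty | users.name | users.yr
4 | bob | 1
After ORDER BY (1 rows):
users.qty | users.name | users.yr
4 | bob | 1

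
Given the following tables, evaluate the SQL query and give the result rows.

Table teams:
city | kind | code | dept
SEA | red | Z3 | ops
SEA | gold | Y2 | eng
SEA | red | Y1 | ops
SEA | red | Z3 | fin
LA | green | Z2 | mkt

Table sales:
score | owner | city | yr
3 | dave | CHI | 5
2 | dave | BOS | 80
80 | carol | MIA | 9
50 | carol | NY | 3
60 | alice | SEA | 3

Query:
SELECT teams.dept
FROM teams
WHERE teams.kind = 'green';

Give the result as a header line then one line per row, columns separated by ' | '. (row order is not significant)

After WHERE (1 rows):
teams.city | teams.kind | teams.code | teams.dept
LA | green | Z2 | mkt
After SELECT (1 rows):
teams.dept
mkt

== RESULT ==
teams.dept
mkt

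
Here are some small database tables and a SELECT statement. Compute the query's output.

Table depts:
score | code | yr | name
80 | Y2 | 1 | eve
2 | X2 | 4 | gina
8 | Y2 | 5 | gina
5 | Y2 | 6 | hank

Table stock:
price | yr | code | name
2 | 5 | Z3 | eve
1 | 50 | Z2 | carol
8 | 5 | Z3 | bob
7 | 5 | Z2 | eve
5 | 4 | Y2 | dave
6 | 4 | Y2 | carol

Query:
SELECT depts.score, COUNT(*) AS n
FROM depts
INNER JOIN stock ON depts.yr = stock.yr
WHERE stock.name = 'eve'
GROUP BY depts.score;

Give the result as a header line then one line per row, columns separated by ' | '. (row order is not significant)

== RESULT ==
depts.score | n
8 | 2

Derivation:
After JOIN stock (5 rows):
depts.score | depts.code | depts.yr | depts.name | stock.price | stock.yr | stock.code | stock.name
2 | X2 | 4 | gina | 5 | 4 | Y2 | dave
2 | X2 | 4 | gina | 6 | 4 | Y2 | carol
8 | Y2 | 5 | gina | 2 | 5 | Z3 | eve
8 | Y2 | 5 | gina | 8 | 5 | Z3 | bob
8 | Y2 | 5 | gina | 7 | 5 | Z2 | eve
After WHERE (2 rows):
depts.score | depts.code | depts.yr | depts.name | stock.price | stock.yr | stock.code | stock.name
8 | Y2 | 5 | gina | 2 | 5 | Z3 | eve
8 | Y2 | 5 | gina | 7 | 5 | Z2 | eve
After GROUP BY (1 rows):
depts.score | n
8 | 2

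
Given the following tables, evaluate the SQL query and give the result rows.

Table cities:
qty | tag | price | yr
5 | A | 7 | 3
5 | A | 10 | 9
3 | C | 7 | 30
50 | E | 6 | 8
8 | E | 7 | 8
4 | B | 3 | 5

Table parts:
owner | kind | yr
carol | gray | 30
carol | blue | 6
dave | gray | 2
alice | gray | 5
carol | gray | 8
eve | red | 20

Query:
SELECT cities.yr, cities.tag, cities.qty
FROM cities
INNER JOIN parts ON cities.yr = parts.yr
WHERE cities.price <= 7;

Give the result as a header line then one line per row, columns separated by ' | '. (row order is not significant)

After JOIN parts (4 rows):
cities.qty | cities.tag | cities.price | cities.yr | parts.owner | parts.kind | parts.yr
3 | C | 7 | 30 | carol | gray | 30
50 | E | 6 | 8 | carol | gray | 8
8 | E | 7 | 8 | carol | gray | 8
4 | B | 3 | 5 | alice | gray | 5
After WHERE (4 rows):
cities.qty | cities.tag | cities.price | cities.yr | parts.owner | parts.kind | parts.yr
3 | C | 7 | 30 | carol | gray | 30
50 | E | 6 | 8 | carol | gray | 8
8 | E | 7 | 8 | carol | gray | 8
4 | B | 3 | 5 | alice | gray | 5
After SELECT (4 rows):
cities.yr | cities.tag | cities.qty
30 | C | 3
8 | E | 50
8 | E | 8
5 | B | 4

== RESULT ==
cities.yr | cities.tag | cities.qty
30 | C | 3
8 | E | 50
8 | E | 8
5 | B | 4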